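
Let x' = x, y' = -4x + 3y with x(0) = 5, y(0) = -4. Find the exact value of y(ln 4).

-856

A = [[1,0],[-4,3]]; eigenvalues λ = 3, 1.
Eigenvectors: (0,1) for λ=3, (-1,-2) for λ=1.
From the initial condition, c_1 = -14, c_2 = -5.
y(ln 4) = (-14)(4^3)(1) + (-5)(4^1)(-2) = -856.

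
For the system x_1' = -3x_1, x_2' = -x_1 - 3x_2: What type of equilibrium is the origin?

stable improper node

A = [[-3,0],[-1,-3]]; det(A-λI) = λ^2 + 6λ + 9.
repeated λ = -3 with a single eigenvector.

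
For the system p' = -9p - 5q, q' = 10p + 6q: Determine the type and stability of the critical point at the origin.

saddle

A = [[-9,-5],[10,6]]; det(A-λI) = λ^2 + 3λ - 4.
λ = -4, 1: opposite signs.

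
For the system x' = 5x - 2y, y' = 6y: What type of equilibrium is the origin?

A = [[5,-2],[0,6]]; det(A-λI) = λ^2 - 11λ + 30.
λ = 6, 5: both positive.

unstable node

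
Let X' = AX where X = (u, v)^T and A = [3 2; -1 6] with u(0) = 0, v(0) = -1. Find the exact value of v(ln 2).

-48

A = [[3,2],[-1,6]]; eigenvalues λ = 5, 4.
Eigenvectors: (1,1) for λ=5, (-2,-1) for λ=4.
From the initial condition, c_1 = -2, c_2 = -1.
v(ln 2) = (-2)(2^5)(1) + (-1)(2^4)(-1) = -48.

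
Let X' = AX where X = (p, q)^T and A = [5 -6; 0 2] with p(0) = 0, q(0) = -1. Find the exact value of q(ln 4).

-16

A = [[5,-6],[0,2]]; eigenvalues λ = 2, 5.
Eigenvectors: (-2,-1) for λ=2, (-1,0) for λ=5.
From the initial condition, c_1 = 1, c_2 = -2.
q(ln 4) = (1)(4^2)(-1) + (-2)(4^5)(0) = -16.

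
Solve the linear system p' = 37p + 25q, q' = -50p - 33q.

Coefficient matrix A = [[37, 25], [-50, -33]].
Characteristic polynomial det(A - λI) = λ^2 - 4λ + 29 = 0.
Eigenvalues λ = 2 ± 5i (complex conjugate pair).
For λ=2+5i: an eigenvector is (2,-3) - i(-1,1) = (2 + i, -3 - i).
A real fundamental pair from Re and Im of e^((2+5i)t)v: X_1 = e^(2t)(cos(5t)·(2,-3) + sin(5t)·(-1,1)), X_2 = e^(2t)(sin(5t)·(2,-3) - cos(5t)·(-1,1)).
General solution: C_1X_1 + C_2X_2.

p(t) = -C_1e^(2t)sin(5t) + 2C_1e^(2t)cos(5t) + 2C_2e^(2t)sin(5t) + C_2e^(2t)cos(5t), q(t) = C_1e^(2t)sin(5t) - 3C_1e^(2t)cos(5t) - 3C_2e^(2t)sin(5t) - C_2e^(2t)cos(5t)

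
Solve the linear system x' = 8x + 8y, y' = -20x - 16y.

Coefficient matrix A = [[8, 8], [-20, -16]].
Characteristic polynomial det(A - λI) = λ^2 + 8λ + 32 = 0.
Eigenvalues λ = -4 ± 4i (complex conjugate pair).
For λ=-4+4i: an eigenvector is (-1,1) - i(-1,2) = (-1 + i, 1 - 2i).
A real fundamental pair from Re and Im of e^((-4+4i)t)v: X_1 = e^(-4t)(cos(4t)·(-1,1) + sin(4t)·(-1,2)), X_2 = e^(-4t)(sin(4t)·(-1,1) - cos(4t)·(-1,2)).
General solution: C_1X_1 + C_2X_2.

x(t) = -C_1e^(-4t)sin(4t) - C_1e^(-4t)cos(4t) - C_2e^(-4t)sin(4t) + C_2e^(-4t)cos(4t), y(t) = 2C_1e^(-4t)sin(4t) + C_1e^(-4t)cos(4t) + C_2e^(-4t)sin(4t) - 2C_2e^(-4t)cos(4t)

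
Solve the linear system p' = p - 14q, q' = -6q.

p(t) = 2C_1e^(-6t) - C_2e^(t), q(t) = C_1e^(-6t)

Coefficient matrix A = [[1, -14], [0, -6]].
Characteristic polynomial det(A - λI) = λ^2 + 5λ - 6 = 0.
Eigenvalues λ = -6, 1.
For λ=-6: (A-λI) row 1 is [7, -14], so an eigenvector is (2, 1).
For λ=1: (A-λI) row 1 is [0, -14], so an eigenvector is (-1, 0).
General solution: C_1e^(-6t)(2,1) + C_2e^(t)(-1,0).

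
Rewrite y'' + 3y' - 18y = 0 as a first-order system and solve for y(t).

Let x_1 = y, x_2 = y'. Then x_1' = x_2 and x_2' = 18x_1 - 3x_2.
A = [[0,1],[18,-3]]; det(A-λI) = λ^2 + 3λ - 18.
Eigenvalues λ = 3, -6 with eigenvectors (1,3), (1,-6).

y(t) = K_1e^(3t) + K_2e^(-6t)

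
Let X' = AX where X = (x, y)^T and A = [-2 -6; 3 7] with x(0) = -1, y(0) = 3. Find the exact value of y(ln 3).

399

A = [[-2,-6],[3,7]]; eigenvalues λ = 1, 4.
Eigenvectors: (2,-1) for λ=1, (1,-1) for λ=4.
From the initial condition, c_1 = 2, c_2 = -5.
y(ln 3) = (2)(3^1)(-1) + (-5)(3^4)(-1) = 399.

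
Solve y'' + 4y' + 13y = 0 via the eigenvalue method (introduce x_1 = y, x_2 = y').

y(t) = K_1e^(-2t)cos(3t) + K_2e^(-2t)sin(3t)

Let x_1 = y, x_2 = y'. Then x_1' = x_2 and x_2' = -13x_1 - 4x_2.
A = [[0,1],[-13,-4]]; det(A-λI) = λ^2 + 4λ + 13.
Eigenvalues λ = -2 ± 3i.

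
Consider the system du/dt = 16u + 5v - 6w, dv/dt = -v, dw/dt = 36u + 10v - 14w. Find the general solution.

Coefficient matrix A = [[16, 5, -6], [0, -1, 0], [36, 10, -14]].
det(A - λI) = 0 gives eigenvalues λ = 4, -2, -1.
For λ=4: eigenvector (1,0,2).
For λ=-2: eigenvector (1,0,3).
For λ=-1: eigenvector (-1,1,-2).
General solution: K_1e^(4t)(1,0,2) + K_2e^(-2t)(1,0,3) + K_3e^(-t)(-1,1,-2).

u(t) = K_1e^(4t) + K_2e^(-2t) - K_3e^(-t), v(t) = K_3e^(-t), w(t) = 2K_1e^(4t) + 3K_2e^(-2t) - 2K_3e^(-t)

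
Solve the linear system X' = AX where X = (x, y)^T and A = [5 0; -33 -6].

x(t) = -C_2e^(5t), y(t) = -C_1e^(-6t) + 3C_2e^(5t)

Coefficient matrix A = [[5, 0], [-33, -6]].
Characteristic polynomial det(A - λI) = λ^2 + λ - 30 = 0.
Eigenvalues λ = -6, 5.
For λ=-6: (A-λI) row 1 is [11, 0], so an eigenvector is (0, -1).
For λ=5: (A-λI) row 2 is [-33, -11], so an eigenvector is (-1, 3).
General solution: C_1e^(-6t)(0,-1) + C_2e^(5t)(-1,3).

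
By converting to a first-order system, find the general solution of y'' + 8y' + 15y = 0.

Let x_1 = y, x_2 = y'. Then x_1' = x_2 and x_2' = -15x_1 - 8x_2.
A = [[0,1],[-15,-8]]; det(A-λI) = λ^2 + 8λ + 15.
Eigenvalues λ = -5, -3 with eigenvectors (1,-5), (1,-3).

y(t) = c_1e^(-5t) + c_2e^(-3t)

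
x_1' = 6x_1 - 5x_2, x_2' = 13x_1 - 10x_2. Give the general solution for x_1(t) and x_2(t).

x_1(t) = -2C_1e^(-2t)sin(t) + C_1e^(-2t)cos(t) + C_2e^(-2t)sin(t) + 2C_2e^(-2t)cos(t), x_2(t) = -3C_1e^(-2t)sin(t) + 2C_1e^(-2t)cos(t) + 2C_2e^(-2t)sin(t) + 3C_2e^(-2t)cos(t)

Coefficient matrix A = [[6, -5], [13, -10]].
Characteristic polynomial det(A - λI) = λ^2 + 4λ + 5 = 0.
Eigenvalues λ = -2 ± i (complex conjugate pair).
For λ=-2+i: an eigenvector is (1,2) - i(-2,-3) = (1 + 2i, 2 + 3i).
A real fundamental pair from Re and Im of e^((-2+i)t)v: X_1 = e^(-2t)(cos(t)·(1,2) + sin(t)·(-2,-3)), X_2 = e^(-2t)(sin(t)·(1,2) - cos(t)·(-2,-3)).
General solution: C_1X_1 + C_2X_2.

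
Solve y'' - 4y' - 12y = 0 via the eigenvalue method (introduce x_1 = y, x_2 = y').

Let x_1 = y, x_2 = y'. Then x_1' = x_2 and x_2' = 12x_1 + 4x_2.
A = [[0,1],[12,4]]; det(A-λI) = λ^2 - 4λ - 12.
Eigenvalues λ = -2, 6 with eigenvectors (1,-2), (1,6).

y(t) = c_1e^(-2t) + c_2e^(6t)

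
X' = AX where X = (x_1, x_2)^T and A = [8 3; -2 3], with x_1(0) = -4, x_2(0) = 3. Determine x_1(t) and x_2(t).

Coefficient matrix A = [[8, 3], [-2, 3]].
Characteristic polynomial det(A - λI) = λ^2 - 11λ + 30 = 0.
Eigenvalues λ = 5, 6.
For λ=5: (A-λI) row 1 is [3, 3], so an eigenvector is (-1, 1).
For λ=6: (A-λI) row 1 is [2, 3], so an eigenvector is (3, -2).
General solution: C_1e^(5t)(-1,1) + C_2e^(6t)(3,-2).
Applying x_1(0)=-4, x_2(0)=3 gives C_1=1, C_2=-1.

x_1(t) = -3e^(6t) - e^(5t), x_2(t) = 2e^(6t) + e^(5t)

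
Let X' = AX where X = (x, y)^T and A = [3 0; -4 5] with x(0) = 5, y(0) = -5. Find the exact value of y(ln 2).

A = [[3,0],[-4,5]]; eigenvalues λ = 3, 5.
Eigenvectors: (1,2) for λ=3, (0,1) for λ=5.
From the initial condition, c_1 = 5, c_2 = -15.
y(ln 2) = (5)(2^3)(2) + (-15)(2^5)(1) = -400.

-400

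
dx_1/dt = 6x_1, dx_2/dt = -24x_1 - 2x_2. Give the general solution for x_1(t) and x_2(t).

Coefficient matrix A = [[6, 0], [-24, -2]].
Characteristic polynomial det(A - λI) = λ^2 - 4λ - 12 = 0.
Eigenvalues λ = -2, 6.
For λ=-2: (A-λI) row 1 is [8, 0], so an eigenvector is (0, -1).
For λ=6: (A-λI) row 2 is [-24, -8], so an eigenvector is (-1, 3).
General solution: c_1e^(-2t)(0,-1) + c_2e^(6t)(-1,3).

x_1(t) = -c_2e^(6t), x_2(t) = -c_1e^(-2t) + 3c_2e^(6t)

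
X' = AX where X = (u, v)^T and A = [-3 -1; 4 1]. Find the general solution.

Coefficient matrix A = [[-3, -1], [4, 1]].
Characteristic polynomial det(A - λI) = λ^2 + 2λ + 1 = 0.
Single eigenvalue λ = -1 with algebraic multiplicity 2.
Eigenvector v = (1,-2); generalized eigenvector w with (A-λI)w=v is (1,-3).
General solution: e^(-t)[c_1·v + c_2·(t·v + w)].

u(t) = c_1e^(-t) + c_2te^(-t) + c_2e^(-t), v(t) = -2c_1e^(-t) - 2c_2te^(-t) - 3c_2e^(-t)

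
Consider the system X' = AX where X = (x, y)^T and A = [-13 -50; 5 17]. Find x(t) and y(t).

Coefficient matrix A = [[-13, -50], [5, 17]].
Characteristic polynomial det(A - λI) = λ^2 - 4λ + 29 = 0.
Eigenvalues λ = 2 ± 5i (complex conjugate pair).
For λ=2+5i: an eigenvector is (-1,0) - i(3,-1) = (-1 - 3i, 0 + i).
A real fundamental pair from Re and Im of e^((2+5i)t)v: X_1 = e^(2t)(cos(5t)·(-1,0) + sin(5t)·(3,-1)), X_2 = e^(2t)(sin(5t)·(-1,0) - cos(5t)·(3,-1)).
General solution: K_1X_1 + K_2X_2.

x(t) = 3K_1e^(2t)sin(5t) - K_1e^(2t)cos(5t) - K_2e^(2t)sin(5t) - 3K_2e^(2t)cos(5t), y(t) = -K_1e^(2t)sin(5t) + K_2e^(2t)cos(5t)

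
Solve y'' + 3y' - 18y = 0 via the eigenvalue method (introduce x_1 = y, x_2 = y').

Let x_1 = y, x_2 = y'. Then x_1' = x_2 and x_2' = 18x_1 - 3x_2.
A = [[0,1],[18,-3]]; det(A-λI) = λ^2 + 3λ - 18.
Eigenvalues λ = -6, 3 with eigenvectors (1,-6), (1,3).

y(t) = c_1e^(-6t) + c_2e^(3t)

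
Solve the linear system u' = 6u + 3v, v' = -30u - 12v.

u(t) = -K_1e^(-3t)cos(3t) - K_2e^(-3t)sin(3t), v(t) = K_1e^(-3t)sin(3t) + 3K_1e^(-3t)cos(3t) + 3K_2e^(-3t)sin(3t) - K_2e^(-3t)cos(3t)

Coefficient matrix A = [[6, 3], [-30, -12]].
Characteristic polynomial det(A - λI) = λ^2 + 6λ + 18 = 0.
Eigenvalues λ = -3 ± 3i (complex conjugate pair).
For λ=-3+3i: an eigenvector is (-1,3) - i(0,1) = (-1, 3 - i).
A real fundamental pair from Re and Im of e^((-3+3i)t)v: X_1 = e^(-3t)(cos(3t)·(-1,3) + sin(3t)·(0,1)), X_2 = e^(-3t)(sin(3t)·(-1,3) - cos(3t)·(0,1)).
General solution: K_1X_1 + K_2X_2.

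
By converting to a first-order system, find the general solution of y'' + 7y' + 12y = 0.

y(t) = c_1e^(-3t) + c_2e^(-4t)

Let x_1 = y, x_2 = y'. Then x_1' = x_2 and x_2' = -12x_1 - 7x_2.
A = [[0,1],[-12,-7]]; det(A-λI) = λ^2 + 7λ + 12.
Eigenvalues λ = -3, -4 with eigenvectors (1,-3), (1,-4).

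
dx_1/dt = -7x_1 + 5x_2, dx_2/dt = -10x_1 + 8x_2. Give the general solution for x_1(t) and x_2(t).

Coefficient matrix A = [[-7, 5], [-10, 8]].
Characteristic polynomial det(A - λI) = λ^2 - λ - 6 = 0.
Eigenvalues λ = -2, 3.
For λ=-2: (A-λI) row 1 is [-5, 5], so an eigenvector is (-1, -1).
For λ=3: (A-λI) row 1 is [-10, 5], so an eigenvector is (-1, -2).
General solution: C_1e^(-2t)(-1,-1) + C_2e^(3t)(-1,-2).

x_1(t) = -C_1e^(-2t) - C_2e^(3t), x_2(t) = -C_1e^(-2t) - 2C_2e^(3t)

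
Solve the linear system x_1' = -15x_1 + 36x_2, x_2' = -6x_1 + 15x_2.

Coefficient matrix A = [[-15, 36], [-6, 15]].
Characteristic polynomial det(A - λI) = λ^2 - 9 = 0.
Eigenvalues λ = 3, -3.
For λ=3: (A-λI) row 1 is [-18, 36], so an eigenvector is (-2, -1).
For λ=-3: (A-λI) row 1 is [-12, 36], so an eigenvector is (-3, -1).
General solution: C_1e^(3t)(-2,-1) + C_2e^(-3t)(-3,-1).

x_1(t) = -2C_1e^(3t) - 3C_2e^(-3t), x_2(t) = -C_1e^(3t) - C_2e^(-3t)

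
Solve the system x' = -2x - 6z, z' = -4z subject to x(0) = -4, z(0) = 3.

Coefficient matrix A = [[-2, -6], [0, -4]].
Characteristic polynomial det(A - λI) = λ^2 + 6λ + 8 = 0.
Eigenvalues λ = -2, -4.
For λ=-2: (A-λI) row 1 is [0, -6], so an eigenvector is (-1, 0).
For λ=-4: (A-λI) row 1 is [2, -6], so an eigenvector is (3, 1).
General solution: K_1e^(-2t)(-1,0) + K_2e^(-4t)(3,1).
Applying x(0)=-4, z(0)=3 gives K_1=13, K_2=3.

x(t) = -13e^(-2t) + 9e^(-4t), z(t) = 3e^(-4t)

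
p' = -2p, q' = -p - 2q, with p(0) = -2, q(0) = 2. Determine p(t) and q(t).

p(t) = -2e^(-2t), q(t) = 2te^(-2t) + 2e^(-2t)

Coefficient matrix A = [[-2, 0], [-1, -2]].
Characteristic polynomial det(A - λI) = λ^2 + 4λ + 4 = 0.
Single eigenvalue λ = -2 with algebraic multiplicity 2.
Eigenvector v = (0,1); generalized eigenvector w with (A-λI)w=v is (-1,0).
General solution: e^(-2t)[K_1·v + K_2·(t·v + w)].
Applying p(0)=-2, q(0)=2 gives K_1=2, K_2=2.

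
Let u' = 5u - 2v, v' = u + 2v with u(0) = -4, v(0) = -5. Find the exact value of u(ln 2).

-16

A = [[5,-2],[1,2]]; eigenvalues λ = 4, 3.
Eigenvectors: (2,1) for λ=4, (-1,-1) for λ=3.
From the initial condition, c_1 = 1, c_2 = 6.
u(ln 2) = (1)(2^4)(2) + (6)(2^3)(-1) = -16.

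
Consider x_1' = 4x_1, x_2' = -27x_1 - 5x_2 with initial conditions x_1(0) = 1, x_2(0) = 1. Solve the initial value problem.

Coefficient matrix A = [[4, 0], [-27, -5]].
Characteristic polynomial det(A - λI) = λ^2 + λ - 20 = 0.
Eigenvalues λ = -5, 4.
For λ=-5: (A-λI) row 1 is [9, 0], so an eigenvector is (0, 1).
For λ=4: (A-λI) row 2 is [-27, -9], so an eigenvector is (-1, 3).
General solution: K_1e^(-5t)(0,1) + K_2e^(4t)(-1,3).
Applying x_1(0)=1, x_2(0)=1 gives K_1=4, K_2=-1.

x_1(t) = e^(4t), x_2(t) = -3e^(4t) + 4e^(-5t)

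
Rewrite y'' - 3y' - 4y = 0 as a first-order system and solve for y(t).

y(t) = K_1e^(-t) + K_2e^(4t)

Let x_1 = y, x_2 = y'. Then x_1' = x_2 and x_2' = 4x_1 + 3x_2.
A = [[0,1],[4,3]]; det(A-λI) = λ^2 - 3λ - 4.
Eigenvalues λ = -1, 4 with eigenvectors (1,-1), (1,4).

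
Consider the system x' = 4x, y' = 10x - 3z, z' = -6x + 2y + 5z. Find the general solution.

x(t) = C_1e^(4t), y(t) = 4C_1e^(4t) + 3C_2e^(2t) - C_3e^(3t), z(t) = -2C_1e^(4t) - 2C_2e^(2t) + C_3e^(3t)

Coefficient matrix A = [[4, 0, 0], [10, 0, -3], [-6, 2, 5]].
det(A - λI) = 0 gives eigenvalues λ = 4, 2, 3.
For λ=4: eigenvector (1,4,-2).
For λ=2: eigenvector (0,3,-2).
For λ=3: eigenvector (0,-1,1).
General solution: C_1e^(4t)(1,4,-2) + C_2e^(2t)(0,3,-2) + C_3e^(3t)(0,-1,1).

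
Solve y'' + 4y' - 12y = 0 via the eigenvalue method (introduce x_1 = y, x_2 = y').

y(t) = K_1e^(-6t) + K_2e^(2t)

Let x_1 = y, x_2 = y'. Then x_1' = x_2 and x_2' = 12x_1 - 4x_2.
A = [[0,1],[12,-4]]; det(A-λI) = λ^2 + 4λ - 12.
Eigenvalues λ = -6, 2 with eigenvectors (1,-6), (1,2).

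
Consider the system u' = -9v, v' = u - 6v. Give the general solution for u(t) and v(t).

Coefficient matrix A = [[0, -9], [1, -6]].
Characteristic polynomial det(A - λI) = λ^2 + 6λ + 9 = 0.
Single eigenvalue λ = -3 with algebraic multiplicity 2.
Eigenvector v = (3,1); generalized eigenvector w with (A-λI)w=v is (1,0).
General solution: e^(-3t)[c_1·v + c_2·(t·v + w)].

u(t) = 3c_1e^(-3t) + 3c_2te^(-3t) + c_2e^(-3t), v(t) = c_1e^(-3t) + c_2te^(-3t)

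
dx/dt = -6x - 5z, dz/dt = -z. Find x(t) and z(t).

x(t) = -K_1e^(-6t) - K_2e^(-t), z(t) = K_2e^(-t)

Coefficient matrix A = [[-6, -5], [0, -1]].
Characteristic polynomial det(A - λI) = λ^2 + 7λ + 6 = 0.
Eigenvalues λ = -6, -1.
For λ=-6: (A-λI) row 1 is [0, -5], so an eigenvector is (-1, 0).
For λ=-1: (A-λI) row 1 is [-5, -5], so an eigenvector is (-1, 1).
General solution: K_1e^(-6t)(-1,0) + K_2e^(-t)(-1,1).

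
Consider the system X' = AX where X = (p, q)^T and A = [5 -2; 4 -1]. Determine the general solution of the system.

p(t) = C_1e^(3t) + C_2e^(t), q(t) = C_1e^(3t) + 2C_2e^(t)

Coefficient matrix A = [[5, -2], [4, -1]].
Characteristic polynomial det(A - λI) = λ^2 - 4λ + 3 = 0.
Eigenvalues λ = 3, 1.
For λ=3: (A-λI) row 1 is [2, -2], so an eigenvector is (1, 1).
For λ=1: (A-λI) row 1 is [4, -2], so an eigenvector is (1, 2).
General solution: C_1e^(3t)(1,1) + C_2e^(t)(1,2).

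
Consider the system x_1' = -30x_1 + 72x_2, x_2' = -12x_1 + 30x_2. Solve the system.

x_1(t) = -2C_1e^(6t) + 3C_2e^(-6t), x_2(t) = -C_1e^(6t) + C_2e^(-6t)

Coefficient matrix A = [[-30, 72], [-12, 30]].
Characteristic polynomial det(A - λI) = λ^2 - 36 = 0.
Eigenvalues λ = 6, -6.
For λ=6: (A-λI) row 1 is [-36, 72], so an eigenvector is (-2, -1).
For λ=-6: (A-λI) row 1 is [-24, 72], so an eigenvector is (3, 1).
General solution: C_1e^(6t)(-2,-1) + C_2e^(-6t)(3,1).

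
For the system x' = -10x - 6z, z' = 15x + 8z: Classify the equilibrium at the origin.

A = [[-10,-6],[15,8]]; det(A-λI) = λ^2 + 2λ + 10.
λ = -1 ± 3i: negative real part.

stable spiral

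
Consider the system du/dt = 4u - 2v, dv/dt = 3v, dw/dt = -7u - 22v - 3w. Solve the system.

u(t) = C_1e^(4t) + 2C_3e^(3t), v(t) = C_3e^(3t), w(t) = -C_1e^(4t) + C_2e^(-3t) - 6C_3e^(3t)

Coefficient matrix A = [[4, -2, 0], [0, 3, 0], [-7, -22, -3]].
det(A - λI) = 0 gives eigenvalues λ = 4, -3, 3.
For λ=4: eigenvector (1,0,-1).
For λ=-3: eigenvector (0,0,1).
For λ=3: eigenvector (2,1,-6).
General solution: C_1e^(4t)(1,0,-1) + C_2e^(-3t)(0,0,1) + C_3e^(3t)(2,1,-6).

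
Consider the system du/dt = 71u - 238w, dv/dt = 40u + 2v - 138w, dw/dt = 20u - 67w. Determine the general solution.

u(t) = 7c_1e^(3t) + 17c_3e^(t), v(t) = 4c_1e^(3t) + c_2e^(2t) + 10c_3e^(t), w(t) = 2c_1e^(3t) + 5c_3e^(t)

Coefficient matrix A = [[71, 0, -238], [40, 2, -138], [20, 0, -67]].
det(A - λI) = 0 gives eigenvalues λ = 3, 2, 1.
For λ=3: eigenvector (7,4,2).
For λ=2: eigenvector (0,1,0).
For λ=1: eigenvector (17,10,5).
General solution: c_1e^(3t)(7,4,2) + c_2e^(2t)(0,1,0) + c_3e^(t)(17,10,5).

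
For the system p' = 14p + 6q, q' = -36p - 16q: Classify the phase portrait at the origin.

A = [[14,6],[-36,-16]]; det(A-λI) = λ^2 + 2λ - 8.
λ = 2, -4: opposite signs.

saddle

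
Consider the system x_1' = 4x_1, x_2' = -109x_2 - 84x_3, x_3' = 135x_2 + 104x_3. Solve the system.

Coefficient matrix A = [[4, 0, 0], [0, -109, -84], [0, 135, 104]].
det(A - λI) = 0 gives eigenvalues λ = -1, -4, 4.
For λ=-1: eigenvector (0,7,-9).
For λ=-4: eigenvector (0,-4,5).
For λ=4: eigenvector (1,0,0).
General solution: K_1e^(-t)(0,7,-9) + K_2e^(-4t)(0,-4,5) + K_3e^(4t)(1,0,0).

x_1(t) = K_3e^(4t), x_2(t) = 7K_1e^(-t) - 4K_2e^(-4t), x_3(t) = -9K_1e^(-t) + 5K_2e^(-4t)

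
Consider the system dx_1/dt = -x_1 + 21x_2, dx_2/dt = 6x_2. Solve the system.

x_1(t) = -3K_1e^(6t) + K_2e^(-t), x_2(t) = -K_1e^(6t)

Coefficient matrix A = [[-1, 21], [0, 6]].
Characteristic polynomial det(A - λI) = λ^2 - 5λ - 6 = 0.
Eigenvalues λ = 6, -1.
For λ=6: (A-λI) row 1 is [-7, 21], so an eigenvector is (-3, -1).
For λ=-1: (A-λI) row 1 is [0, 21], so an eigenvector is (1, 0).
General solution: K_1e^(6t)(-3,-1) + K_2e^(-t)(1,0).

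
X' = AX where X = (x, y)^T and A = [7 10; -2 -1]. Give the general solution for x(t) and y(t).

x(t) = K_1e^(3t)sin(2t) - 2K_1e^(3t)cos(2t) - 2K_2e^(3t)sin(2t) - K_2e^(3t)cos(2t), y(t) = K_1e^(3t)cos(2t) + K_2e^(3t)sin(2t)

Coefficient matrix A = [[7, 10], [-2, -1]].
Characteristic polynomial det(A - λI) = λ^2 - 6λ + 13 = 0.
Eigenvalues λ = 3 ± 2i (complex conjugate pair).
For λ=3+2i: an eigenvector is (-2,1) - i(1,0) = (-2 - i, 1).
A real fundamental pair from Re and Im of e^((3+2i)t)v: X_1 = e^(3t)(cos(2t)·(-2,1) + sin(2t)·(1,0)), X_2 = e^(3t)(sin(2t)·(-2,1) - cos(2t)·(1,0)).
General solution: K_1X_1 + K_2X_2.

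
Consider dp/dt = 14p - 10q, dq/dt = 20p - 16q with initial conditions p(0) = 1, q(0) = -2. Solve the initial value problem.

p(t) = 4e^(4t) - 3e^(-6t), q(t) = 4e^(4t) - 6e^(-6t)

Coefficient matrix A = [[14, -10], [20, -16]].
Characteristic polynomial det(A - λI) = λ^2 + 2λ - 24 = 0.
Eigenvalues λ = 4, -6.
For λ=4: (A-λI) row 1 is [10, -10], so an eigenvector is (1, 1).
For λ=-6: (A-λI) row 1 is [20, -10], so an eigenvector is (1, 2).
General solution: K_1e^(4t)(1,1) + K_2e^(-6t)(1,2).
Applying p(0)=1, q(0)=-2 gives K_1=4, K_2=-3.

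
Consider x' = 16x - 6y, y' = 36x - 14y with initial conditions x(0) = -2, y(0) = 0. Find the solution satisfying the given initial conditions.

x(t) = -6e^(4t) + 4e^(-2t), y(t) = -12e^(4t) + 12e^(-2t)

Coefficient matrix A = [[16, -6], [36, -14]].
Characteristic polynomial det(A - λI) = λ^2 - 2λ - 8 = 0.
Eigenvalues λ = -2, 4.
For λ=-2: (A-λI) row 1 is [18, -6], so an eigenvector is (-1, -3).
For λ=4: (A-λI) row 1 is [12, -6], so an eigenvector is (-1, -2).
General solution: C_1e^(-2t)(-1,-3) + C_2e^(4t)(-1,-2).
Applying x(0)=-2, y(0)=0 gives C_1=-4, C_2=6.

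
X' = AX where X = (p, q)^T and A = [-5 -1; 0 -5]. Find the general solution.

p(t) = c_1e^(-5t) + c_2te^(-5t) + 3c_2e^(-5t), q(t) = -c_2e^(-5t)

Coefficient matrix A = [[-5, -1], [0, -5]].
Characteristic polynomial det(A - λI) = λ^2 + 10λ + 25 = 0.
Single eigenvalue λ = -5 with algebraic multiplicity 2.
Eigenvector v = (1,0); generalized eigenvector w with (A-λI)w=v is (3,-1).
General solution: e^(-5t)[c_1·v + c_2·(t·v + w)].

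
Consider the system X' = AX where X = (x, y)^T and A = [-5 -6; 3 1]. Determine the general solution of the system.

x(t) = -C_1e^(-2t)sin(3t) - C_1e^(-2t)cos(3t) - C_2e^(-2t)sin(3t) + C_2e^(-2t)cos(3t), y(t) = C_1e^(-2t)cos(3t) + C_2e^(-2t)sin(3t)

Coefficient matrix A = [[-5, -6], [3, 1]].
Characteristic polynomial det(A - λI) = λ^2 + 4λ + 13 = 0.
Eigenvalues λ = -2 ± 3i (complex conjugate pair).
For λ=-2+3i: an eigenvector is (-1,1) - i(-1,0) = (-1 + i, 1).
A real fundamental pair from Re and Im of e^((-2+3i)t)v: X_1 = e^(-2t)(cos(3t)·(-1,1) + sin(3t)·(-1,0)), X_2 = e^(-2t)(sin(3t)·(-1,1) - cos(3t)·(-1,0)).
General solution: C_1X_1 + C_2X_2.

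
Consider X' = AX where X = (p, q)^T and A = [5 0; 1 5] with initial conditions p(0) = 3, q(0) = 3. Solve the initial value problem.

p(t) = 3e^(5t), q(t) = 3te^(5t) + 3e^(5t)

Coefficient matrix A = [[5, 0], [1, 5]].
Characteristic polynomial det(A - λI) = λ^2 - 10λ + 25 = 0.
Single eigenvalue λ = 5 with algebraic multiplicity 2.
Eigenvector v = (0,1); generalized eigenvector w with (A-λI)w=v is (1,-3).
General solution: e^(5t)[K_1·v + K_2·(t·v + w)].
Applying p(0)=3, q(0)=3 gives K_1=12, K_2=3.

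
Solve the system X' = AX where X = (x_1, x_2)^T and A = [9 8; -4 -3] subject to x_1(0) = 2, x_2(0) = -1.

x_1(t) = 2e^(5t), x_2(t) = -e^(5t)

Coefficient matrix A = [[9, 8], [-4, -3]].
Characteristic polynomial det(A - λI) = λ^2 - 6λ + 5 = 0.
Eigenvalues λ = 5, 1.
For λ=5: (A-λI) row 1 is [4, 8], so an eigenvector is (-2, 1).
For λ=1: (A-λI) row 1 is [8, 8], so an eigenvector is (1, -1).
General solution: C_1e^(5t)(-2,1) + C_2e^(t)(1,-1).
Applying x_1(0)=2, x_2(0)=-1 gives C_1=-1, C_2=0.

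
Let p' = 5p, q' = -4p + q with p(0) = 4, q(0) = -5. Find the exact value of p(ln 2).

A = [[5,0],[-4,1]]; eigenvalues λ = 5, 1.
Eigenvectors: (1,-1) for λ=5, (0,-1) for λ=1.
From the initial condition, c_1 = 4, c_2 = 1.
p(ln 2) = (4)(2^5)(1) + (1)(2^1)(0) = 128.

128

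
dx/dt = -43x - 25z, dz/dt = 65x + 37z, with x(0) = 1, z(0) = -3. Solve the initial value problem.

Coefficient matrix A = [[-43, -25], [65, 37]].
Characteristic polynomial det(A - λI) = λ^2 + 6λ + 34 = 0.
Eigenvalues λ = -3 ± 5i (complex conjugate pair).
For λ=-3+5i: an eigenvector is (-2,3) - i(1,-2) = (-2 - i, 3 + 2i).
A real fundamental pair from Re and Im of e^((-3+5i)t)v: X_1 = e^(-3t)(cos(5t)·(-2,3) + sin(5t)·(1,-2)), X_2 = e^(-3t)(sin(5t)·(-2,3) - cos(5t)·(1,-2)).
General solution: C_1X_1 + C_2X_2.
Applying x(0)=1, z(0)=-3 gives C_1=1, C_2=-3.

x(t) = 7e^(-3t)sin(5t) + e^(-3t)cos(5t), z(t) = -11e^(-3t)sin(5t) - 3e^(-3t)cos(5t)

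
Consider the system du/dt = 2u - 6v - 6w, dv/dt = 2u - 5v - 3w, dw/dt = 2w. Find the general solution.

u(t) = -3C_1e^(-2t) + 2C_2e^(-t) - 2C_3e^(2t), v(t) = -2C_1e^(-2t) + C_2e^(-t) - C_3e^(2t), w(t) = C_3e^(2t)

Coefficient matrix A = [[2, -6, -6], [2, -5, -3], [0, 0, 2]].
det(A - λI) = 0 gives eigenvalues λ = -2, -1, 2.
For λ=-2: eigenvector (-3,-2,0).
For λ=-1: eigenvector (2,1,0).
For λ=2: eigenvector (-2,-1,1).
General solution: C_1e^(-2t)(-3,-2,0) + C_2e^(-t)(2,1,0) + C_3e^(2t)(-2,-1,1).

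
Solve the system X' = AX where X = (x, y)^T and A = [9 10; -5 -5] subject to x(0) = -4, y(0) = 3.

Coefficient matrix A = [[9, 10], [-5, -5]].
Characteristic polynomial det(A - λI) = λ^2 - 4λ + 5 = 0.
Eigenvalues λ = 2 ± i (complex conjugate pair).
For λ=2+i: an eigenvector is (1,-1) - i(-3,2) = (1 + 3i, -1 - 2i).
A real fundamental pair from Re and Im of e^((2+i)t)v: X_1 = e^(2t)(cos(t)·(1,-1) + sin(t)·(-3,2)), X_2 = e^(2t)(sin(t)·(1,-1) - cos(t)·(-3,2)).
General solution: C_1X_1 + C_2X_2.
Applying x(0)=-4, y(0)=3 gives C_1=-1, C_2=-1.

x(t) = 2e^(2t)sin(t) - 4e^(2t)cos(t), y(t) = -e^(2t)sin(t) + 3e^(2t)cos(t)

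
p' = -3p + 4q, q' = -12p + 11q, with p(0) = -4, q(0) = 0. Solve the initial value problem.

Coefficient matrix A = [[-3, 4], [-12, 11]].
Characteristic polynomial det(A - λI) = λ^2 - 8λ + 15 = 0.
Eigenvalues λ = 5, 3.
For λ=5: (A-λI) row 1 is [-8, 4], so an eigenvector is (1, 2).
For λ=3: (A-λI) row 1 is [-6, 4], so an eigenvector is (-2, -3).
General solution: C_1e^(5t)(1,2) + C_2e^(3t)(-2,-3).
Applying p(0)=-4, q(0)=0 gives C_1=12, C_2=8.

p(t) = 12e^(5t) - 16e^(3t), q(t) = 24e^(5t) - 24e^(3t)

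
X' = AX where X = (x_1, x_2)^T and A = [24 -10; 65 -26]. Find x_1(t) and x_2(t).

x_1(t) = c_1e^(-t)sin(5t) - c_1e^(-t)cos(5t) - c_2e^(-t)sin(5t) - c_2e^(-t)cos(5t), x_2(t) = 2c_1e^(-t)sin(5t) - 3c_1e^(-t)cos(5t) - 3c_2e^(-t)sin(5t) - 2c_2e^(-t)cos(5t)

Coefficient matrix A = [[24, -10], [65, -26]].
Characteristic polynomial det(A - λI) = λ^2 + 2λ + 26 = 0.
Eigenvalues λ = -1 ± 5i (complex conjugate pair).
For λ=-1+5i: an eigenvector is (-1,-3) - i(1,2) = (-1 - i, -3 - 2i).
A real fundamental pair from Re and Im of e^((-1+5i)t)v: X_1 = e^(-t)(cos(5t)·(-1,-3) + sin(5t)·(1,2)), X_2 = e^(-t)(sin(5t)·(-1,-3) - cos(5t)·(1,2)).
General solution: c_1X_1 + c_2X_2.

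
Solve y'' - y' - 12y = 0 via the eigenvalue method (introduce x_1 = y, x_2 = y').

y(t) = K_1e^(-3t) + K_2e^(4t)

Let x_1 = y, x_2 = y'. Then x_1' = x_2 and x_2' = 12x_1 + x_2.
A = [[0,1],[12,1]]; det(A-λI) = λ^2 - λ - 12.
Eigenvalues λ = -3, 4 with eigenvectors (1,-3), (1,4).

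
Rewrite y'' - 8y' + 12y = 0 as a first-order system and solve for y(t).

Let x_1 = y, x_2 = y'. Then x_1' = x_2 and x_2' = -12x_1 + 8x_2.
A = [[0,1],[-12,8]]; det(A-λI) = λ^2 - 8λ + 12.
Eigenvalues λ = 6, 2 with eigenvectors (1,6), (1,2).

y(t) = C_1e^(6t) + C_2e^(2t)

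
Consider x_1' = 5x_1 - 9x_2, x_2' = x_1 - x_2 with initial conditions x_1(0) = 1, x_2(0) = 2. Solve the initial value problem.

x_1(t) = -15te^(2t) + e^(2t), x_2(t) = -5te^(2t) + 2e^(2t)

Coefficient matrix A = [[5, -9], [1, -1]].
Characteristic polynomial det(A - λI) = λ^2 - 4λ + 4 = 0.
Single eigenvalue λ = 2 with algebraic multiplicity 2.
Eigenvector v = (-3,-1); generalized eigenvector w with (A-λI)w=v is (-1,0).
General solution: e^(2t)[K_1·v + K_2·(t·v + w)].
Applying x_1(0)=1, x_2(0)=2 gives K_1=-2, K_2=5.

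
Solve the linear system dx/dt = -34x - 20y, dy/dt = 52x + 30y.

Coefficient matrix A = [[-34, -20], [52, 30]].
Characteristic polynomial det(A - λI) = λ^2 + 4λ + 20 = 0.
Eigenvalues λ = -2 ± 4i (complex conjugate pair).
For λ=-2+4i: an eigenvector is (2,-3) - i(-1,2) = (2 + i, -3 - 2i).
A real fundamental pair from Re and Im of e^((-2+4i)t)v: X_1 = e^(-2t)(cos(4t)·(2,-3) + sin(4t)·(-1,2)), X_2 = e^(-2t)(sin(4t)·(2,-3) - cos(4t)·(-1,2)).
General solution: K_1X_1 + K_2X_2.

x(t) = -K_1e^(-2t)sin(4t) + 2K_1e^(-2t)cos(4t) + 2K_2e^(-2t)sin(4t) + K_2e^(-2t)cos(4t), y(t) = 2K_1e^(-2t)sin(4t) - 3K_1e^(-2t)cos(4t) - 3K_2e^(-2t)sin(4t) - 2K_2e^(-2t)cos(4t)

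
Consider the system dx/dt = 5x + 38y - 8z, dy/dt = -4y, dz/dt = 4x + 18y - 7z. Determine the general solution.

Coefficient matrix A = [[5, 38, -8], [0, -4, 0], [4, 18, -7]].
det(A - λI) = 0 gives eigenvalues λ = 1, -3, -4.
For λ=1: eigenvector (2,0,1).
For λ=-3: eigenvector (1,0,1).
For λ=-4: eigenvector (-6,1,-2).
General solution: C_1e^(t)(2,0,1) + C_2e^(-3t)(1,0,1) + C_3e^(-4t)(-6,1,-2).

x(t) = 2C_1e^(t) + C_2e^(-3t) - 6C_3e^(-4t), y(t) = C_3e^(-4t), z(t) = C_1e^(t) + C_2e^(-3t) - 2C_3e^(-4t)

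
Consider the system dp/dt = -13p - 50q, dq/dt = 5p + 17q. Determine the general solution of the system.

p(t) = -C_1e^(2t)sin(5t) - 3C_1e^(2t)cos(5t) - 3C_2e^(2t)sin(5t) + C_2e^(2t)cos(5t), q(t) = C_1e^(2t)cos(5t) + C_2e^(2t)sin(5t)

Coefficient matrix A = [[-13, -50], [5, 17]].
Characteristic polynomial det(A - λI) = λ^2 - 4λ + 29 = 0.
Eigenvalues λ = 2 ± 5i (complex conjugate pair).
For λ=2+5i: an eigenvector is (-3,1) - i(-1,0) = (-3 + i, 1).
A real fundamental pair from Re and Im of e^((2+5i)t)v: X_1 = e^(2t)(cos(5t)·(-3,1) + sin(5t)·(-1,0)), X_2 = e^(2t)(sin(5t)·(-3,1) - cos(5t)·(-1,0)).
General solution: C_1X_1 + C_2X_2.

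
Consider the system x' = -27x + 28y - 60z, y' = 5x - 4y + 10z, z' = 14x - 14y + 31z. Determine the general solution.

x(t) = -2K_1e^(3t) - 4K_2e^(-4t) + K_3e^(t), y(t) = K_2e^(-4t) + K_3e^(t), z(t) = K_1e^(3t) + 2K_2e^(-4t)

Coefficient matrix A = [[-27, 28, -60], [5, -4, 10], [14, -14, 31]].
det(A - λI) = 0 gives eigenvalues λ = 3, -4, 1.
For λ=3: eigenvector (-2,0,1).
For λ=-4: eigenvector (-4,1,2).
For λ=1: eigenvector (1,1,0).
General solution: K_1e^(3t)(-2,0,1) + K_2e^(-4t)(-4,1,2) + K_3e^(t)(1,1,0).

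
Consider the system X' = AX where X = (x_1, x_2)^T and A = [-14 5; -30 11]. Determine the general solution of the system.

x_1(t) = K_1e^(-4t) - K_2e^(t), x_2(t) = 2K_1e^(-4t) - 3K_2e^(t)

Coefficient matrix A = [[-14, 5], [-30, 11]].
Characteristic polynomial det(A - λI) = λ^2 + 3λ - 4 = 0.
Eigenvalues λ = -4, 1.
For λ=-4: (A-λI) row 1 is [-10, 5], so an eigenvector is (1, 2).
For λ=1: (A-λI) row 1 is [-15, 5], so an eigenvector is (-1, -3).
General solution: K_1e^(-4t)(1,2) + K_2e^(t)(-1,-3).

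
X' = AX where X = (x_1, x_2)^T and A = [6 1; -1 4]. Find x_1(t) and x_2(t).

Coefficient matrix A = [[6, 1], [-1, 4]].
Characteristic polynomial det(A - λI) = λ^2 - 10λ + 25 = 0.
Single eigenvalue λ = 5 with algebraic multiplicity 2.
Eigenvector v = (-1,1); generalized eigenvector w with (A-λI)w=v is (1,-2).
General solution: e^(5t)[C_1·v + C_2·(t·v + w)].

x_1(t) = -C_1e^(5t) - C_2te^(5t) + C_2e^(5t), x_2(t) = C_1e^(5t) + C_2te^(5t) - 2C_2e^(5t)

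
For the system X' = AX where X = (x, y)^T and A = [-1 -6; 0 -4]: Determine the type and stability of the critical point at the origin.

A = [[-1,-6],[0,-4]]; det(A-λI) = λ^2 + 5λ + 4.
λ = -1, -4: both negative.

stable node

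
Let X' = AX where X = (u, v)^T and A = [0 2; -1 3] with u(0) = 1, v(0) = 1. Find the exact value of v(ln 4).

16

A = [[0,2],[-1,3]]; eigenvalues λ = 2, 1.
Eigenvectors: (1,1) for λ=2, (2,1) for λ=1.
From the initial condition, c_1 = 1, c_2 = 0.
v(ln 4) = (1)(4^2)(1) + (0)(4^1)(1) = 16.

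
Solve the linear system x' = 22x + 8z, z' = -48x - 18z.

x(t) = K_1e^(6t) + K_2e^(-2t), z(t) = -2K_1e^(6t) - 3K_2e^(-2t)

Coefficient matrix A = [[22, 8], [-48, -18]].
Characteristic polynomial det(A - λI) = λ^2 - 4λ - 12 = 0.
Eigenvalues λ = 6, -2.
For λ=6: (A-λI) row 1 is [16, 8], so an eigenvector is (1, -2).
For λ=-2: (A-λI) row 1 is [24, 8], so an eigenvector is (1, -3).
General solution: K_1e^(6t)(1,-2) + K_2e^(-2t)(1,-3).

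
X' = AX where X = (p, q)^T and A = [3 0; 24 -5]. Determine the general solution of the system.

p(t) = -C_1e^(3t), q(t) = -3C_1e^(3t) - C_2e^(-5t)

Coefficient matrix A = [[3, 0], [24, -5]].
Characteristic polynomial det(A - λI) = λ^2 + 2λ - 15 = 0.
Eigenvalues λ = 3, -5.
For λ=3: (A-λI) row 2 is [24, -8], so an eigenvector is (-1, -3).
For λ=-5: (A-λI) row 1 is [8, 0], so an eigenvector is (0, -1).
General solution: C_1e^(3t)(-1,-3) + C_2e^(-5t)(0,-1).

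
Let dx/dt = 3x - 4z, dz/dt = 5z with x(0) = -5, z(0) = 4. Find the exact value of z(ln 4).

4096

A = [[3,-4],[0,5]]; eigenvalues λ = 3, 5.
Eigenvectors: (-1,0) for λ=3, (-2,1) for λ=5.
From the initial condition, c_1 = -3, c_2 = 4.
z(ln 4) = (-3)(4^3)(0) + (4)(4^5)(1) = 4096.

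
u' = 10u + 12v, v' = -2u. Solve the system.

Coefficient matrix A = [[10, 12], [-2, 0]].
Characteristic polynomial det(A - λI) = λ^2 - 10λ + 24 = 0.
Eigenvalues λ = 6, 4.
For λ=6: (A-λI) row 1 is [4, 12], so an eigenvector is (-3, 1).
For λ=4: (A-λI) row 1 is [6, 12], so an eigenvector is (2, -1).
General solution: C_1e^(6t)(-3,1) + C_2e^(4t)(2,-1).

u(t) = -3C_1e^(6t) + 2C_2e^(4t), v(t) = C_1e^(6t) - C_2e^(4t)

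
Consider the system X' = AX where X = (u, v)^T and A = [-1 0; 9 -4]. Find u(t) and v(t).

Coefficient matrix A = [[-1, 0], [9, -4]].
Characteristic polynomial det(A - λI) = λ^2 + 5λ + 4 = 0.
Eigenvalues λ = -1, -4.
For λ=-1: (A-λI) row 2 is [9, -3], so an eigenvector is (1, 3).
For λ=-4: (A-λI) row 1 is [3, 0], so an eigenvector is (0, 1).
General solution: c_1e^(-t)(1,3) + c_2e^(-4t)(0,1).

u(t) = c_1e^(-t), v(t) = 3c_1e^(-t) + c_2e^(-4t)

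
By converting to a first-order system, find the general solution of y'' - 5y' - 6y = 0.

Let x_1 = y, x_2 = y'. Then x_1' = x_2 and x_2' = 6x_1 + 5x_2.
A = [[0,1],[6,5]]; det(A-λI) = λ^2 - 5λ - 6.
Eigenvalues λ = 6, -1 with eigenvectors (1,6), (1,-1).

y(t) = K_1e^(6t) + K_2e^(-t)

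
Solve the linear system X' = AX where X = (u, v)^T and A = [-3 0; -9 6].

Coefficient matrix A = [[-3, 0], [-9, 6]].
Characteristic polynomial det(A - λI) = λ^2 - 3λ - 18 = 0.
Eigenvalues λ = -3, 6.
For λ=-3: (A-λI) row 2 is [-9, 9], so an eigenvector is (1, 1).
For λ=6: (A-λI) row 1 is [-9, 0], so an eigenvector is (0, -1).
General solution: K_1e^(-3t)(1,1) + K_2e^(6t)(0,-1).

u(t) = K_1e^(-3t), v(t) = K_1e^(-3t) - K_2e^(6t)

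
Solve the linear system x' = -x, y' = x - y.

Coefficient matrix A = [[-1, 0], [1, -1]].
Characteristic polynomial det(A - λI) = λ^2 + 2λ + 1 = 0.
Single eigenvalue λ = -1 with algebraic multiplicity 2.
Eigenvector v = (0,1); generalized eigenvector w with (A-λI)w=v is (1,-2).
General solution: e^(-t)[K_1·v + K_2·(t·v + w)].

x(t) = K_2e^(-t), y(t) = K_1e^(-t) + K_2te^(-t) - 2K_2e^(-t)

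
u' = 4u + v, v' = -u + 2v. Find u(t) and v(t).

u(t) = -c_1e^(3t) - c_2te^(3t) + c_2e^(3t), v(t) = c_1e^(3t) + c_2te^(3t) - 2c_2e^(3t)

Coefficient matrix A = [[4, 1], [-1, 2]].
Characteristic polynomial det(A - λI) = λ^2 - 6λ + 9 = 0.
Single eigenvalue λ = 3 with algebraic multiplicity 2.
Eigenvector v = (-1,1); generalized eigenvector w with (A-λI)w=v is (1,-2).
General solution: e^(3t)[c_1·v + c_2·(t·v + w)].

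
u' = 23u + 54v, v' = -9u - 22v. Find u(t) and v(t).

Coefficient matrix A = [[23, 54], [-9, -22]].
Characteristic polynomial det(A - λI) = λ^2 - λ - 20 = 0.
Eigenvalues λ = 5, -4.
For λ=5: (A-λI) row 1 is [18, 54], so an eigenvector is (3, -1).
For λ=-4: (A-λI) row 1 is [27, 54], so an eigenvector is (2, -1).
General solution: c_1e^(5t)(3,-1) + c_2e^(-4t)(2,-1).

u(t) = 3c_1e^(5t) + 2c_2e^(-4t), v(t) = -c_1e^(5t) - c_2e^(-4t)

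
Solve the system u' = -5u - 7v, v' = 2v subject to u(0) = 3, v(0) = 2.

u(t) = -2e^(2t) + 5e^(-5t), v(t) = 2e^(2t)

Coefficient matrix A = [[-5, -7], [0, 2]].
Characteristic polynomial det(A - λI) = λ^2 + 3λ - 10 = 0.
Eigenvalues λ = 2, -5.
For λ=2: (A-λI) row 1 is [-7, -7], so an eigenvector is (1, -1).
For λ=-5: (A-λI) row 1 is [0, -7], so an eigenvector is (-1, 0).
General solution: K_1e^(2t)(1,-1) + K_2e^(-5t)(-1,0).
Applying u(0)=3, v(0)=2 gives K_1=-2, K_2=-5.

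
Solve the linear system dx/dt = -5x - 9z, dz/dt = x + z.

Coefficient matrix A = [[-5, -9], [1, 1]].
Characteristic polynomial det(A - λI) = λ^2 + 4λ + 4 = 0.
Single eigenvalue λ = -2 with algebraic multiplicity 2.
Eigenvector v = (-3,1); generalized eigenvector w with (A-λI)w=v is (1,0).
General solution: e^(-2t)[C_1·v + C_2·(t·v + w)].

x(t) = -3C_1e^(-2t) - 3C_2te^(-2t) + C_2e^(-2t), z(t) = C_1e^(-2t) + C_2te^(-2t)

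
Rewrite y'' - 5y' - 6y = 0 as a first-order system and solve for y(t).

Let x_1 = y, x_2 = y'. Then x_1' = x_2 and x_2' = 6x_1 + 5x_2.
A = [[0,1],[6,5]]; det(A-λI) = λ^2 - 5λ - 6.
Eigenvalues λ = 6, -1 with eigenvectors (1,6), (1,-1).

y(t) = K_1e^(6t) + K_2e^(-t)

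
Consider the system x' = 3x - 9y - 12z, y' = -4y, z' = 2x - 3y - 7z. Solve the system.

x(t) = -3K_1e^(-t) + 3K_2e^(-4t) + 2K_3e^(-3t), y(t) = K_2e^(-4t), z(t) = -K_1e^(-t) + K_2e^(-4t) + K_3e^(-3t)

Coefficient matrix A = [[3, -9, -12], [0, -4, 0], [2, -3, -7]].
det(A - λI) = 0 gives eigenvalues λ = -1, -4, -3.
For λ=-1: eigenvector (-3,0,-1).
For λ=-4: eigenvector (3,1,1).
For λ=-3: eigenvector (2,0,1).
General solution: K_1e^(-t)(-3,0,-1) + K_2e^(-4t)(3,1,1) + K_3e^(-3t)(2,0,1).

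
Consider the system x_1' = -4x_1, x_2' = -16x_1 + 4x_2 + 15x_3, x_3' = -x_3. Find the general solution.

x_1(t) = K_1e^(-4t), x_2(t) = 2K_1e^(-4t) + K_2e^(4t) - 3K_3e^(-t), x_3(t) = K_3e^(-t)

Coefficient matrix A = [[-4, 0, 0], [-16, 4, 15], [0, 0, -1]].
det(A - λI) = 0 gives eigenvalues λ = -4, 4, -1.
For λ=-4: eigenvector (1,2,0).
For λ=4: eigenvector (0,1,0).
For λ=-1: eigenvector (0,-3,1).
General solution: K_1e^(-4t)(1,2,0) + K_2e^(4t)(0,1,0) + K_3e^(-t)(0,-3,1).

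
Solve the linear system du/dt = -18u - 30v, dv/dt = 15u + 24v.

Coefficient matrix A = [[-18, -30], [15, 24]].
Characteristic polynomial det(A - λI) = λ^2 - 6λ + 18 = 0.
Eigenvalues λ = 3 ± 3i (complex conjugate pair).
For λ=3+3i: an eigenvector is (-3,2) - i(1,-1) = (-3 - i, 2 + i).
A real fundamental pair from Re and Im of e^((3+3i)t)v: X_1 = e^(3t)(cos(3t)·(-3,2) + sin(3t)·(1,-1)), X_2 = e^(3t)(sin(3t)·(-3,2) - cos(3t)·(1,-1)).
General solution: C_1X_1 + C_2X_2.

u(t) = C_1e^(3t)sin(3t) - 3C_1e^(3t)cos(3t) - 3C_2e^(3t)sin(3t) - C_2e^(3t)cos(3t), v(t) = -C_1e^(3t)sin(3t) + 2C_1e^(3t)cos(3t) + 2C_2e^(3t)sin(3t) + C_2e^(3t)cos(3t)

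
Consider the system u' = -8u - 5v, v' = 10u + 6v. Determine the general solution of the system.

u(t) = -K_1e^(-t)sin(t) - 2K_1e^(-t)cos(t) - 2K_2e^(-t)sin(t) + K_2e^(-t)cos(t), v(t) = K_1e^(-t)sin(t) + 3K_1e^(-t)cos(t) + 3K_2e^(-t)sin(t) - K_2e^(-t)cos(t)

Coefficient matrix A = [[-8, -5], [10, 6]].
Characteristic polynomial det(A - λI) = λ^2 + 2λ + 2 = 0.
Eigenvalues λ = -1 ± i (complex conjugate pair).
For λ=-1+i: an eigenvector is (-2,3) - i(-1,1) = (-2 + i, 3 - i).
A real fundamental pair from Re and Im of e^((-1+i)t)v: X_1 = e^(-t)(cos(t)·(-2,3) + sin(t)·(-1,1)), X_2 = e^(-t)(sin(t)·(-2,3) - cos(t)·(-1,1)).
General solution: K_1X_1 + K_2X_2.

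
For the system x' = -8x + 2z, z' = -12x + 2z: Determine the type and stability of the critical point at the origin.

A = [[-8,2],[-12,2]]; det(A-λI) = λ^2 + 6λ + 8.
λ = -4, -2: both negative.

stable node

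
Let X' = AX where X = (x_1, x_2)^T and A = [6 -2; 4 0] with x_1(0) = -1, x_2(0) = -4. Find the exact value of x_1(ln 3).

135

A = [[6,-2],[4,0]]; eigenvalues λ = 2, 4.
Eigenvectors: (-1,-2) for λ=2, (1,1) for λ=4.
From the initial condition, c_1 = 3, c_2 = 2.
x_1(ln 3) = (3)(3^2)(-1) + (2)(3^4)(1) = 135.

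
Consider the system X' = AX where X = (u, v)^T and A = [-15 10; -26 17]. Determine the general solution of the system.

Coefficient matrix A = [[-15, 10], [-26, 17]].
Characteristic polynomial det(A - λI) = λ^2 - 2λ + 5 = 0.
Eigenvalues λ = 1 ± 2i (complex conjugate pair).
For λ=1+2i: an eigenvector is (-1,-2) - i(-2,-3) = (-1 + 2i, -2 + 3i).
A real fundamental pair from Re and Im of e^((1+2i)t)v: X_1 = e^(t)(cos(2t)·(-1,-2) + sin(2t)·(-2,-3)), X_2 = e^(t)(sin(2t)·(-1,-2) - cos(2t)·(-2,-3)).
General solution: C_1X_1 + C_2X_2.

u(t) = -2C_1e^(t)sin(2t) - C_1e^(t)cos(2t) - C_2e^(t)sin(2t) + 2C_2e^(t)cos(2t), v(t) = -3C_1e^(t)sin(2t) - 2C_1e^(t)cos(2t) - 2C_2e^(t)sin(2t) + 3C_2e^(t)cos(2t)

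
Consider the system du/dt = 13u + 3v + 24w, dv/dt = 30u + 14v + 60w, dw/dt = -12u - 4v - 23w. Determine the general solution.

u(t) = -2c_1e^(t) - c_2e^(4t) - 3c_3e^(-t), v(t) = 3c_2e^(4t) - 2c_3e^(-t), w(t) = c_1e^(t) + 2c_3e^(-t)

Coefficient matrix A = [[13, 3, 24], [30, 14, 60], [-12, -4, -23]].
det(A - λI) = 0 gives eigenvalues λ = 1, 4, -1.
For λ=1: eigenvector (-2,0,1).
For λ=4: eigenvector (-1,3,0).
For λ=-1: eigenvector (-3,-2,2).
General solution: c_1e^(t)(-2,0,1) + c_2e^(4t)(-1,3,0) + c_3e^(-t)(-3,-2,2).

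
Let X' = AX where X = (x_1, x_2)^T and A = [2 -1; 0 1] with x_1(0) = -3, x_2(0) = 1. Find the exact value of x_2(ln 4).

A = [[2,-1],[0,1]]; eigenvalues λ = 1, 2.
Eigenvectors: (-1,-1) for λ=1, (1,0) for λ=2.
From the initial condition, c_1 = -1, c_2 = -4.
x_2(ln 4) = (-1)(4^1)(-1) + (-4)(4^2)(0) = 4.

4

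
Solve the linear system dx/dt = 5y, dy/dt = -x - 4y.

Coefficient matrix A = [[0, 5], [-1, -4]].
Characteristic polynomial det(A - λI) = λ^2 + 4λ + 5 = 0.
Eigenvalues λ = -2 ± i (complex conjugate pair).
For λ=-2+i: an eigenvector is (-1,0) - i(-2,1) = (-1 + 2i, 0 - i).
A real fundamental pair from Re and Im of e^((-2+i)t)v: X_1 = e^(-2t)(cos(t)·(-1,0) + sin(t)·(-2,1)), X_2 = e^(-2t)(sin(t)·(-1,0) - cos(t)·(-2,1)).
General solution: K_1X_1 + K_2X_2.

x(t) = -2K_1e^(-2t)sin(t) - K_1e^(-2t)cos(t) - K_2e^(-2t)sin(t) + 2K_2e^(-2t)cos(t), y(t) = K_1e^(-2t)sin(t) - K_2e^(-2t)cos(t)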